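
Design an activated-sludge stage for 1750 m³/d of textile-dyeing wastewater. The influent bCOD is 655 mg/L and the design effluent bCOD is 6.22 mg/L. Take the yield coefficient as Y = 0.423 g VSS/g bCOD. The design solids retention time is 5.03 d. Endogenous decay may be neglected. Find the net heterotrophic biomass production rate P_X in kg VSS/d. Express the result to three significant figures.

P_X ≈ 480 kg VSS/d

With endogenous decay neglected, the observed yield equals the true yield: Y_obs = Y = 0.423 g VSS/g bCOD.
Mass of bCOD removed per day: Q(S₀ − S) = 1750 × 648.8 g/m³ = 1135 kg/d.
P_X = Y_obs · Q(S₀ − S) = 0.4230 × 1135 = 480.3 kg VSS/d.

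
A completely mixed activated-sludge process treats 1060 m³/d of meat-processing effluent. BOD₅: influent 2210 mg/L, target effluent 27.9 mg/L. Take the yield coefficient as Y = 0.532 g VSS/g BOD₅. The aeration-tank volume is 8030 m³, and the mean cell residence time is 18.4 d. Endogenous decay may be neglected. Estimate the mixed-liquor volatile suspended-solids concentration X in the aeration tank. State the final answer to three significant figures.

X = Y·Q·ΔS·θ_c / V = 0.532 × 1060 × (2210 − 27.9) × 18.4 / 8030 = 2820 mg/L.

X ≈ 2820 mg/L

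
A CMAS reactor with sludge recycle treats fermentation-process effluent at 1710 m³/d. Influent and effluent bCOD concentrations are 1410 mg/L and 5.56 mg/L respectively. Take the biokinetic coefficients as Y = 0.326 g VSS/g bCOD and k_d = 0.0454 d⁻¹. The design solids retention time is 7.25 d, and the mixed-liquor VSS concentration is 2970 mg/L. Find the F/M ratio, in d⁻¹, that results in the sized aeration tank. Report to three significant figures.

From the SRT design equation V = Y Q (S₀−S) θ_c / [X (1 + k_d θ_c)] = 0.326 × 1710 × (1410 − 5.56) × 7.25 / [2970 × (1 + 0.0454 × 7.25)] = 5.68×10^6 / 3948 = 1438 m³.
F/M = applied load / biomass = Q·S₀/(V·X) = 1710 × 1410 / (1438 × 2970) = 0.5646 d⁻¹.

F/M ≈ 0.565 d⁻¹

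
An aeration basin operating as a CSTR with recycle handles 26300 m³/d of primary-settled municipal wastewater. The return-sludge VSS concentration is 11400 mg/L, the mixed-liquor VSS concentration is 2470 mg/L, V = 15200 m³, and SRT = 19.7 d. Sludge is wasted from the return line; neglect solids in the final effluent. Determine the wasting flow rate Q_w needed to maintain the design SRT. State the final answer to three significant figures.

Q_w = (V·X)/(θ_c X_r) = 15200 × 2470 / (19.7 × 11400) = 167.2 m³/d.

Q_w ≈ 167 m³/d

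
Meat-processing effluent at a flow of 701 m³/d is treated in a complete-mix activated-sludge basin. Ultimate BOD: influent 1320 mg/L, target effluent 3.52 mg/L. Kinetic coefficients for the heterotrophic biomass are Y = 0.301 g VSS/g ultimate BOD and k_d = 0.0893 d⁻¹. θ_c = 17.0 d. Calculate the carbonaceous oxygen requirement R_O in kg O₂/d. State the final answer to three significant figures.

R_O ≈ 766 kg O₂/d

Observed yield with endogenous decay: Y_obs = Y / (1 + k_d·θ_c) = 0.301 / (1 + 0.0893 × 17.0) = 0.301 / 2.518 = 0.1195 g VSS/g ultimate BOD.
Substrate removed = Q·(S₀ − S) = 701 m³/d × (1320 − 3.52) g/m³ = 9.23×10^5 g/d = 922.9 kg/d.
P_X = Y_obs·Q·(S₀ − S) = 0.1195 × 922.9 = 110.3 kg VSS/d.
R_O = Q·(S₀ − S) − 1.42·P_X = 922.9 − 1.42 × 110.3 = 766.2 kg O₂/d.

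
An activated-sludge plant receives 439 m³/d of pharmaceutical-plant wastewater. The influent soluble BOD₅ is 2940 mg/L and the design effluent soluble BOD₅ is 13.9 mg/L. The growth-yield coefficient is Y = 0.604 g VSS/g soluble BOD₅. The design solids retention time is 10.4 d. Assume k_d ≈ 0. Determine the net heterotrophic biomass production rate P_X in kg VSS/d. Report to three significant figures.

P_X ≈ 776 kg VSS/d

Since k_d ≈ 0, Y_obs = Y = 0.604 g VSS/g soluble BOD₅.
Q·(S₀ − S) = 439 × (2940 − 13.9) × 10⁻³ = 1285 kg/d removed.
Net biomass production P_X = Y_obs × Q·(S₀ − S) = 0.6040 × 1285 = 775.9 kg VSS/d.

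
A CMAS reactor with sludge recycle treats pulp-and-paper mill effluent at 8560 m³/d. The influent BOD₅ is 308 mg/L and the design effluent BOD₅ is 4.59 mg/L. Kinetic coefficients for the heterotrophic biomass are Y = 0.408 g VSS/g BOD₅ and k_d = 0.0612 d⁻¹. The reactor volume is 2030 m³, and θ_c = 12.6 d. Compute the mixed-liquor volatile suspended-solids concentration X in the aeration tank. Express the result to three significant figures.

From V·X·(1 + k_d·θ_c) = Y·Q·(S₀ − S)·θ_c: X = 0.408 × 8560 × (308 − 4.59) × 12.6 / [2030 × (1 + 0.0612 × 12.6)] = 3714 mg/L.

X ≈ 3710 mg/L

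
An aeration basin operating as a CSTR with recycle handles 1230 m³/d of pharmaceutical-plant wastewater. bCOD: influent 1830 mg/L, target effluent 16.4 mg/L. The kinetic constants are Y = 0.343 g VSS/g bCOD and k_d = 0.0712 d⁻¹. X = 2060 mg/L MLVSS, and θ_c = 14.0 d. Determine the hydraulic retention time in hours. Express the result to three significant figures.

τ ≈ 50.8 h

Steady-state biomass mass balance: V·X·(1 + k_d·θ_c) = Y·Q·(S₀ − S)·θ_c, so V = 0.343 × 1230 × (1830 − 16.4) × 14.0 / [2060 × (1 + 0.0712 × 14.0)] = 1.07×10^7 / 4113 = 2604 m³.
Hydraulic retention time τ = V/Q = 2604 / 1230 = 2.117 d = 50.81 h.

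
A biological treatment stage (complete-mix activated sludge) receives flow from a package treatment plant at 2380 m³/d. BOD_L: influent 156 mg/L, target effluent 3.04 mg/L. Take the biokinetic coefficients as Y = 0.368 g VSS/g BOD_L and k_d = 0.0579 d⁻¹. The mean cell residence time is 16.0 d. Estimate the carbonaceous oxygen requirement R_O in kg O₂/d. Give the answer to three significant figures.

R_O ≈ 265 kg O₂/d

Correct the yield for decay: Y_obs = Y/(1 + k_d θ_c) = 0.368 / (1 + 0.0579 × 16.0) = 0.368 / 1.926 = 0.1910.
Mass of BOD_L removed per day: Q(S₀ − S) = 2380 × 153.0 g/m³ = 364.0 kg/d.
P_X = Y_obs·Q·(S₀ − S) = 0.1910 × 364.0 = 69.54 kg VSS/d.
R_O = Q·ΔS − 1.42 P_X = 364.0 − 98.75 = 265.3 kg O₂/d.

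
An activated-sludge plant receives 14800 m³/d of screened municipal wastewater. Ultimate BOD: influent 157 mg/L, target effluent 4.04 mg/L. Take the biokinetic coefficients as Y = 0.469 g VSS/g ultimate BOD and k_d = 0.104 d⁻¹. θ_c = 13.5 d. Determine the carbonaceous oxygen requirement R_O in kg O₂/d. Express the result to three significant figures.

R_O ≈ 1640 kg O₂/d

The observed yield is Y_obs = Y/(1 + k_d·θ_c) = 0.469 / (1 + 0.104 × 13.5) = 0.469 / 2.404 = 0.1951 g VSS per g ultimate BOD removed.
Mass of ultimate BOD removed per day: Q(S₀ − S) = 14800 × 153.0 g/m³ = 2264 kg/d.
P_X = Y_obs·Q·(S₀ − S) = 0.1951 × 2264 = 441.6 kg VSS/d.
Carbonaceous O₂ demand = substrate oxidised − cell-mass equivalent = 2264 − 1.42 × 441.6 = 1637 kg O₂/d.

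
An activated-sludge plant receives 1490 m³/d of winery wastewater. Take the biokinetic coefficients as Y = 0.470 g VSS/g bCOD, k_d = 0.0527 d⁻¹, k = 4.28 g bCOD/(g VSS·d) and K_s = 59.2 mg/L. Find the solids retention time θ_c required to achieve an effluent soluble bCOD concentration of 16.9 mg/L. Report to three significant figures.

At the target effluent, Y k S/(K_s+S) = 0.470×4.28×16.9/76.10 = 0.4467 d⁻¹.
Then 1/θ_c = μ − k_d = 0.4467 − 0.0527 = 0.3940 d⁻¹, giving θ_c = 2.538 d.

θ_c ≈ 2.54 d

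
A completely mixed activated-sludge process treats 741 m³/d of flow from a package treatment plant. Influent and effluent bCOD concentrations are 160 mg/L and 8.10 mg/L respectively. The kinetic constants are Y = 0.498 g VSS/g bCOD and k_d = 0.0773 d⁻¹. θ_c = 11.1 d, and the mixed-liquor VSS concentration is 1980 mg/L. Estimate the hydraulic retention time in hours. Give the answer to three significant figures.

τ ≈ 5.48 h

Steady-state biomass mass balance: V·X·(1 + k_d·θ_c) = Y·Q·(S₀ − S)·θ_c, so V = 0.498 × 741 × (160 − 8.10) × 11.1 / [1980 × (1 + 0.0773 × 11.1)] = 6.22×10^5 / 3679 = 169.1 m³.
HRT = V/Q = 169.1 m³ / 741 m³·d⁻¹ = 0.2282 d × 24 = 5.478 h.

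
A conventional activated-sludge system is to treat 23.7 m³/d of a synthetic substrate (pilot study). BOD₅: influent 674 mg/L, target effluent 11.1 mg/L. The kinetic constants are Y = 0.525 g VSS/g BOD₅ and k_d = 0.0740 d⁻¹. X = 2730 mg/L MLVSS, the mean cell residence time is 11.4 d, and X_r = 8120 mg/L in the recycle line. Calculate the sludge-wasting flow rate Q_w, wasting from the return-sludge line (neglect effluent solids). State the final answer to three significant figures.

Rearranging the biomass balance for a CMAS with decay, V = Y·Q·ΔS·θ_c / [X·(1+k_d θ_c)] = 0.525 × 23.7 × (674 − 11.1) × 11.4 / [2730 × (1 + 0.0740 × 11.4)] = 9.4×10^4 / 5033 = 18.68 m³.
Wasting from the return line (neglecting effluent solids): Q_w = V·X / (θ_c·X_r) = 18.68 × 2730 / (11.4 × 8120) = 0.5510 m³/d.

Q_w ≈ 0.551 m³/d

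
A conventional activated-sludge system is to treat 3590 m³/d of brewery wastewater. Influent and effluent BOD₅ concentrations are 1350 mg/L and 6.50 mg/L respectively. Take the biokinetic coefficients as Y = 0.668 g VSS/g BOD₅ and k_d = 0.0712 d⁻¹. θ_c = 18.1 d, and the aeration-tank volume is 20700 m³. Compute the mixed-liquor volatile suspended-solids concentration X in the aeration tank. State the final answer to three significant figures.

X ≈ 1230 mg/L

From V·X·(1 + k_d·θ_c) = Y·Q·(S₀ − S)·θ_c: X = 0.668 × 3590 × (1350 − 6.50) × 18.1 / [20700 × (1 + 0.0712 × 18.1)] = 1231 mg/L.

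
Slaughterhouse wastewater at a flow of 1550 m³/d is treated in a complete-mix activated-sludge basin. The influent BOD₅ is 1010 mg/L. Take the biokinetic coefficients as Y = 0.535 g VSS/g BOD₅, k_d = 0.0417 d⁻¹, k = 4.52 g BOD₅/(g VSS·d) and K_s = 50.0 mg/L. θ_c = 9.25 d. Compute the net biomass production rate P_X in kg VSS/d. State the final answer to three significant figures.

From the Monod/SRT balance for a CMAS, S = K_s·(1+k_d θ_c)/[θ_c·(Y k − k_d) − 1] = 50.0 × (1 + 0.0417 × 9.25) / [9.25 × (0.535 × 4.52 − 0.0417) − 1] = 69.29 / 20.98 = 3.302 mg/L.
Y_obs = Y / (1 + k_d θ_c) = 0.535 / (1 + 0.0417 × 9.25) = 0.535 / 1.386 = 0.3861.
Q·(S₀ − S) = 1550 × (1010 − 3.30) × 10⁻³ = 1560 kg/d removed.
P_X = Y_obs · Q(S₀ − S) = 0.3861 × 1560 = 602.4 kg VSS/d.

P_X ≈ 602 kg VSS/d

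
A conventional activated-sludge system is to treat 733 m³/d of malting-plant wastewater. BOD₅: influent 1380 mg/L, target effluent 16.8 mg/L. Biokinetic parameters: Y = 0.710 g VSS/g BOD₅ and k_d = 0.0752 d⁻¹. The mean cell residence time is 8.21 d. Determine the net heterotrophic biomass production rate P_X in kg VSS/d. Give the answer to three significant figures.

P_X ≈ 439 kg VSS/d

Observed yield with endogenous decay: Y_obs = Y / (1 + k_d·θ_c) = 0.710 / (1 + 0.0752 × 8.21) = 0.710 / 1.617 = 0.4390 g VSS/g BOD₅.
ΔS = 1380 − 16.8 = 1363 mg/L, so the substrate removal rate is 733 × 1363/1000 = 999.2 kg BOD₅/d.
P_X = Y_obs · Q(S₀ − S) = 0.4390 × 999.2 = 438.6 kg VSS/d.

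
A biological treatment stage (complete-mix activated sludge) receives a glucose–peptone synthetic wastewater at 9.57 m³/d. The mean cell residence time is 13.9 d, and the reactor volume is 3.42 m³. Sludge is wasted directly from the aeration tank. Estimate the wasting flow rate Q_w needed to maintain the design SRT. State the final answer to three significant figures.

For wasting at MLVSS concentration, Q_w = V/θ_c = 3.420/13.9 = 0.2460 m³/d.

Q_w ≈ 0.246 m³/d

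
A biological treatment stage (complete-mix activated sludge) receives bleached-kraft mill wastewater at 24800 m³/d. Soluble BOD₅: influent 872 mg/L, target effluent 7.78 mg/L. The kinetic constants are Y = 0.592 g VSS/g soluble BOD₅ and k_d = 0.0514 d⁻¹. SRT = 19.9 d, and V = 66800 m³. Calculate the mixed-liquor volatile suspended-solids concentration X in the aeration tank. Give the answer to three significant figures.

From V·X·(1 + k_d·θ_c) = Y·Q·(S₀ − S)·θ_c: X = 0.592 × 24800 × (872 − 7.78) × 19.9 / [66800 × (1 + 0.0514 × 19.9)] = 1869 mg/L.

X ≈ 1870 mg/L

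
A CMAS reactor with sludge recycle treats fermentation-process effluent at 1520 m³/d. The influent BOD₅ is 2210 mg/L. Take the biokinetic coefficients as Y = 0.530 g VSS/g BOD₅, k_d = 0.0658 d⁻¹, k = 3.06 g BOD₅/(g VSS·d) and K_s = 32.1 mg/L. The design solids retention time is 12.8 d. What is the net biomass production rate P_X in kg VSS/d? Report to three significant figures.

For a completely mixed reactor with recycle the Lawrence–McCarty relation gives S = K_s·(1 + k_d·θ_c) / [θ_c·(Y·k − k_d) − 1] = 32.1 × (1 + 0.0658 × 12.8) / [12.8 × (0.530 × 3.06 − 0.0658) − 1] = 59.14 / 18.92 = 3.126 mg/L.
The observed yield is Y_obs = Y/(1 + k_d·θ_c) = 0.530 / (1 + 0.0658 × 12.8) = 0.530 / 1.842 = 0.2877 g VSS per g BOD₅ removed.
Substrate removed = Q·(S₀ − S) = 1520 m³/d × (2210 − 3.13) g/m³ = 3.35×10^6 g/d = 3354 kg/d.
Biomass produced: P_X = Y_obs·Q·ΔS = 0.2877 × 3354 ≈ 965.1 kg VSS/d.

P_X ≈ 965 kg VSS/d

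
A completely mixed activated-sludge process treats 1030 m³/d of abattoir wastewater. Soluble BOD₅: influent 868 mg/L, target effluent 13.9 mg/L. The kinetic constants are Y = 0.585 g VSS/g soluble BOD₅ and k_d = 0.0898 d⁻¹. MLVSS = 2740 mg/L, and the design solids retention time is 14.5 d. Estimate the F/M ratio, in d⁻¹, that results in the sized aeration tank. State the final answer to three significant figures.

Rearranging the biomass balance for a CMAS with decay, V = Y·Q·ΔS·θ_c / [X·(1+k_d θ_c)] = 0.585 × 1030 × (868 − 13.9) × 14.5 / [2740 × (1 + 0.0898 × 14.5)] = 7.46×10^6 / 6308 = 1183 m³.
F/M = Q·S₀ / (V·X) = 1030 × 868 / (1183 × 2740) = 0.2758 g soluble BOD₅·(g VSS·d)⁻¹.

F/M ≈ 0.276 d⁻¹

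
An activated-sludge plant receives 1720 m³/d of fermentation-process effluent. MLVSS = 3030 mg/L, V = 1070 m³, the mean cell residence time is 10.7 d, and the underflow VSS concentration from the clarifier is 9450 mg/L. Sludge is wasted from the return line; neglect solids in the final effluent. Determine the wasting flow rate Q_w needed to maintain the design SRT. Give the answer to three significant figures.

Q_w = (V·X)/(θ_c X_r) = 1070 × 3030 / (10.7 × 9450) = 32.06 m³/d.

Q_w ≈ 32.1 m³/d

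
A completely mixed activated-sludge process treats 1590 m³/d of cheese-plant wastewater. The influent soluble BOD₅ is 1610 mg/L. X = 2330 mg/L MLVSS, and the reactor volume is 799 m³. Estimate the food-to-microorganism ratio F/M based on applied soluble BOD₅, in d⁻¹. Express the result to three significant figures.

F/M ≈ 1.38 d⁻¹

F/M = applied load / biomass = Q·S₀/(V·X) = 1590 × 1610 / (799.0 × 2330) = 1.375 d⁻¹.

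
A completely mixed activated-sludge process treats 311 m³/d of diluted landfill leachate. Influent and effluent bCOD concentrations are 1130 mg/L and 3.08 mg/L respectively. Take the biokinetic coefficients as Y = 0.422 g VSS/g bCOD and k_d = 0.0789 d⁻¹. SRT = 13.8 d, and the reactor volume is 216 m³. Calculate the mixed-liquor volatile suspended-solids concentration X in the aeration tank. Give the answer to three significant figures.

X ≈ 4520 mg/L

Solving the biomass balance for X: X = Y Q (S₀−S) θ_c / [V (1+k_d θ_c)] = 0.422 × 311 × (1130 − 3.08) × 13.8 / [216 × (1 + 0.0789 × 13.8)] = 4524 mg/L.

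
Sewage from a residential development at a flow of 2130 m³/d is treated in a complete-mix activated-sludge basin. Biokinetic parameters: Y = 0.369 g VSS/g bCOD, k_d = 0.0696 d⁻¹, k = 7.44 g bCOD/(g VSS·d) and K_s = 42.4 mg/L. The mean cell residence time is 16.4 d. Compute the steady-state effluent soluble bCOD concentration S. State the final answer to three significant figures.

For a completely mixed reactor with recycle the Lawrence–McCarty relation gives S = K_s·(1 + k_d·θ_c) / [θ_c·(Y·k − k_d) − 1] = 42.4 × (1 + 0.0696 × 16.4) / [16.4 × (0.369 × 7.44 − 0.0696) − 1] = 90.80 / 42.88 = 2.117 mg/L.

S ≈ 2.12 mg/L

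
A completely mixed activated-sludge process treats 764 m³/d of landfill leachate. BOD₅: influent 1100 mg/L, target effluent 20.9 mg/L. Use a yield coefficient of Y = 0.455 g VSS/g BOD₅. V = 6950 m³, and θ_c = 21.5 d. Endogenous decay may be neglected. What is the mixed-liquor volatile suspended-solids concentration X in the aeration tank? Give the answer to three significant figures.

X ≈ 1160 mg/L

Without decay, X = Y Q (S₀−S) θ_c / V = 0.455 × 764 × (1100 − 20.9) × 21.5 / 6950 = 1160 mg/L.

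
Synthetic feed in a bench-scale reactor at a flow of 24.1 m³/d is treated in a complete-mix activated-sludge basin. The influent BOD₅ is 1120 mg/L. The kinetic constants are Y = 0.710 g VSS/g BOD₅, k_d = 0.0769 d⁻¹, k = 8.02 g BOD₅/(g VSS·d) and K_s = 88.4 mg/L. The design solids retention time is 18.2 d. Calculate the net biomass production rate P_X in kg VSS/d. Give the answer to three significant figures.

P_X ≈ 7.97 kg VSS/d

From the Monod/SRT balance for a CMAS, S = K_s·(1+k_d θ_c)/[θ_c·(Y k − k_d) − 1] = 88.4 × (1 + 0.0769 × 18.2) / [18.2 × (0.710 × 8.02 − 0.0769) − 1] = 212.1 / 101.2 = 2.095 mg/L.
Y_obs = Y / (1 + k_d θ_c) = 0.710 / (1 + 0.0769 × 18.2) = 0.710 / 2.400 = 0.2959.
Q·(S₀ − S) = 24.1 × (1120 − 2.10) × 10⁻³ = 26.94 kg/d removed.
Biomass produced: P_X = Y_obs·Q·ΔS = 0.2959 × 26.94 ≈ 7.972 kg VSS/d.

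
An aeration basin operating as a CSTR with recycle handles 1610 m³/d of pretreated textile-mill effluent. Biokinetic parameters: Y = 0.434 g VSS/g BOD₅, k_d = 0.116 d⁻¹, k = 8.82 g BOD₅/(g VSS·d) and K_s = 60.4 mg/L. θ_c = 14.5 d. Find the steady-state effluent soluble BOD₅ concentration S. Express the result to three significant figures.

From the Monod/SRT balance for a CMAS, S = K_s·(1+k_d θ_c)/[θ_c·(Y k − k_d) − 1] = 60.4 × (1 + 0.116 × 14.5) / [14.5 × (0.434 × 8.82 − 0.116) − 1] = 162.0 / 52.82 = 3.067 mg/L.

S ≈ 3.07 mg/L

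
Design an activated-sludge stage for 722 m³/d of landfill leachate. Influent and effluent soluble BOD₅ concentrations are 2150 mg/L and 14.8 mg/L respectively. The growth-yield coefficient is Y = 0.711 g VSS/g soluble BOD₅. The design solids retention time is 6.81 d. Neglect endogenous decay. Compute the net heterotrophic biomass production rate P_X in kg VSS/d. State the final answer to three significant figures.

P_X ≈ 1100 kg VSS/d

With endogenous decay neglected, the observed yield equals the true yield: Y_obs = Y = 0.711 g VSS/g soluble BOD₅.
Substrate removed = Q·(S₀ − S) = 722 m³/d × (2150 − 14.8) g/m³ = 1.54×10^6 g/d = 1542 kg/d.
Net biomass production P_X = Y_obs × Q·(S₀ − S) = 0.7110 × 1542 = 1096 kg VSS/d.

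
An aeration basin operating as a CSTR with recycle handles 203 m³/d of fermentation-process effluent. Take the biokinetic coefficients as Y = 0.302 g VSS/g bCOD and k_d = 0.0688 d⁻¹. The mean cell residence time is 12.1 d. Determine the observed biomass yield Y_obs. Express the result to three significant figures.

Y_obs ≈ 0.165 g VSS/g bCOD

The observed yield is Y_obs = Y/(1 + k_d·θ_c) = 0.302 / (1 + 0.0688 × 12.1) = 0.302 / 1.832 = 0.1648 g VSS per g bCOD removed.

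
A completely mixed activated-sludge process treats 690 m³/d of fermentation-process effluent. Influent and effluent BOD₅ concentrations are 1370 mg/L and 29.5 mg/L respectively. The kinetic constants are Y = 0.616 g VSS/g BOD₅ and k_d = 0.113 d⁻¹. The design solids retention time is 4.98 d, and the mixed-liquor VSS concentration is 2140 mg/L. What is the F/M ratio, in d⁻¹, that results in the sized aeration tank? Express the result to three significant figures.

F/M ≈ 0.521 d⁻¹

Rearranging the biomass balance for a CMAS with decay, V = Y·Q·ΔS·θ_c / [X·(1+k_d θ_c)] = 0.616 × 690 × (1370 − 29.5) × 4.98 / [2140 × (1 + 0.113 × 4.98)] = 2.84×10^6 / 3344 = 848.4 m³.
F/M = applied load / biomass = Q·S₀/(V·X) = 690 × 1370 / (848.4 × 2140) = 0.5206 d⁻¹.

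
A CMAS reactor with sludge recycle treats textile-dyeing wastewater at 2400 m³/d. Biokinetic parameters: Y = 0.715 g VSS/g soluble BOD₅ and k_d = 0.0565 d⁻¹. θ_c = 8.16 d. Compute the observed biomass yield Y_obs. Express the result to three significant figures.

The observed yield is Y_obs = Y/(1 + k_d·θ_c) = 0.715 / (1 + 0.0565 × 8.16) = 0.715 / 1.461 = 0.4894 g VSS per g soluble BOD₅ removed.

Y_obs ≈ 0.489 g VSS/g soluble BOD₅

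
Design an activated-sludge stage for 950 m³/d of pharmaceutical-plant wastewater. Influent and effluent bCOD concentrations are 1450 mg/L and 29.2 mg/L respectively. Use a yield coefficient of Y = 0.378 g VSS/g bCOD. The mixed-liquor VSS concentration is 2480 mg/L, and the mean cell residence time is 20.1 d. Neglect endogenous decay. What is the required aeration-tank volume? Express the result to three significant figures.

With k_d = 0 the design equation reduces to V = Y Q (S₀−S) θ_c / X = 0.378 × 950 × (1450 − 29.2) × 20.1 / 2480 = 4135 m³.

V ≈ 4140 m³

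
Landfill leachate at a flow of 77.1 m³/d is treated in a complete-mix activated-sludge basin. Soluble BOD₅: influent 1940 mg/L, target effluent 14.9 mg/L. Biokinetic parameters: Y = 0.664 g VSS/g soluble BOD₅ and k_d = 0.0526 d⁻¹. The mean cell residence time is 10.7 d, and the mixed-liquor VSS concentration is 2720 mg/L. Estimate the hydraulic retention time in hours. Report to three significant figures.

Rearranging the biomass balance for a CMAS with decay, V = Y·Q·ΔS·θ_c / [X·(1+k_d θ_c)] = 0.664 × 77.1 × (1940 − 14.9) × 10.7 / [2720 × (1 + 0.0526 × 10.7)] = 1.05×10^6 / 4251 = 248.1 m³.
Hydraulic retention time τ = V/Q = 248.1 / 77.1 = 3.218 d = 77.22 h.

τ ≈ 77.2 h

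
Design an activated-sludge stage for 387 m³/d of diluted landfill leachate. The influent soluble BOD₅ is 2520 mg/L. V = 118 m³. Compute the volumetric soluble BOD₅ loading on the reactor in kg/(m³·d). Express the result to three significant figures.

L_v ≈ 8.26 kg soluble BOD₅/(m³·d)

L_v = Q S₀ / V = 387 × 2520 × 10⁻³ / 118.0 = 8.265 kg/(m³·d).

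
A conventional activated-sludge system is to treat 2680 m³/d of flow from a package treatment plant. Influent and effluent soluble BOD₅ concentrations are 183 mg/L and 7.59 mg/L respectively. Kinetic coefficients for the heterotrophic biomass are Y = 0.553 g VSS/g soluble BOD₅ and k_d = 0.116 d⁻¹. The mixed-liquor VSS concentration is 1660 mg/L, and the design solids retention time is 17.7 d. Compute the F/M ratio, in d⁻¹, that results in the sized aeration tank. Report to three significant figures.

Steady-state biomass mass balance: V·X·(1 + k_d·θ_c) = Y·Q·(S₀ − S)·θ_c, so V = 0.553 × 2680 × (183 − 7.59) × 17.7 / [1660 × (1 + 0.116 × 17.7)] = 4.6×10^6 / 5068 = 907.9 m³.
Food-to-microorganism ratio F/M = Q S₀ / (V X) = 2680 × 183 / (907.9 × 1660) = 0.3254 d⁻¹.

F/M ≈ 0.325 d⁻¹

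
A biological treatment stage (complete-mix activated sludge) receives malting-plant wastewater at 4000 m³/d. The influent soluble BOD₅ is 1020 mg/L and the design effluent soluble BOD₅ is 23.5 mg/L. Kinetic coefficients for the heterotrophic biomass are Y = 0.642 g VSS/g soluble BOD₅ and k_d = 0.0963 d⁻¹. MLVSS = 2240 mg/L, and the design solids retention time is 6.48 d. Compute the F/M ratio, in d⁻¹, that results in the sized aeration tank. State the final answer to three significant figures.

F/M ≈ 0.400 d⁻¹

From the SRT design equation V = Y Q (S₀−S) θ_c / [X (1 + k_d θ_c)] = 0.642 × 4000 × (1020 − 23.5) × 6.48 / [2240 × (1 + 0.0963 × 6.48)] = 1.66×10^7 / 3638 = 4558 m³.
F/M = Q·S₀ / (V·X) = 4000 × 1020 / (4558 × 2240) = 0.3996 g soluble BOD₅·(g VSS·d)⁻¹.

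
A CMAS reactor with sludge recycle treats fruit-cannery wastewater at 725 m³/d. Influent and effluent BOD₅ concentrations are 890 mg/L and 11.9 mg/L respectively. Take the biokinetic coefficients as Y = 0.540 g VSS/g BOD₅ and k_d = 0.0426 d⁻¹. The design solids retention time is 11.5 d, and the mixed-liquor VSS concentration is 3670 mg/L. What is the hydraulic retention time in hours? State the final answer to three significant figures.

τ ≈ 23.9 h

From the SRT design equation V = Y Q (S₀−S) θ_c / [X (1 + k_d θ_c)] = 0.540 × 725 × (890 − 11.9) × 11.5 / [3670 × (1 + 0.0426 × 11.5)] = 3.95×10^6 / 5468 = 723.0 m³.
Hydraulic retention time τ = V/Q = 723.0 / 725 = 0.9973 d = 23.93 h.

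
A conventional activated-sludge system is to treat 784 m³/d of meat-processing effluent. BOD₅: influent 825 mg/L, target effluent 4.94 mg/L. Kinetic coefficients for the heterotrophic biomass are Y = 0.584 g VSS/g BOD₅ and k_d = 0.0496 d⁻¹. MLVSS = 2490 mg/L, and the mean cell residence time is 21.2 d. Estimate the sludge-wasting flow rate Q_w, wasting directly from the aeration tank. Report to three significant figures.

Q_w ≈ 73.5 m³/d

From the SRT design equation V = Y Q (S₀−S) θ_c / [X (1 + k_d θ_c)] = 0.584 × 784 × (825 − 4.94) × 21.2 / [2490 × (1 + 0.0496 × 21.2)] = 7.96×10^6 / 5108 = 1558 m³.
Wasting from the aeration tank: Q_w = V / θ_c = 1558 / 21.2 = 73.50 m³/d.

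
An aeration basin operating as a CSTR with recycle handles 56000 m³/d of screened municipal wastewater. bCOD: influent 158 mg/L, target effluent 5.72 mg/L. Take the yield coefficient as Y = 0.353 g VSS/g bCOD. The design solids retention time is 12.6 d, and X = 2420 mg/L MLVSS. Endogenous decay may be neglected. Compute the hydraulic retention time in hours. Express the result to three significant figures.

τ ≈ 6.72 h

V·X = Y·Q·ΔS·θ_c gives V = 0.353 × 56000 × (158 − 5.72) × 12.6 / 2420 = 15673 m³.
HRT = V/Q = 15673 m³ / 56000 m³·d⁻¹ = 0.2799 d × 24 = 6.717 h.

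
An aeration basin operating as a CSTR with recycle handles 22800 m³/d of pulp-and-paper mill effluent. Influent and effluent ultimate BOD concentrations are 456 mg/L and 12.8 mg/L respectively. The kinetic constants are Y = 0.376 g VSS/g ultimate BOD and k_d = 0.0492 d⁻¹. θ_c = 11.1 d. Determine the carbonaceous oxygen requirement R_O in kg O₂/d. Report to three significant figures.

The observed yield is Y_obs = Y/(1 + k_d·θ_c) = 0.376 / (1 + 0.0492 × 11.1) = 0.376 / 1.546 = 0.2432 g VSS per g ultimate BOD removed.
Substrate removed = Q·(S₀ − S) = 22800 m³/d × (456 − 12.8) g/m³ = 1.01×10^7 g/d = 10105 kg/d.
Net sludge production P_X = 0.2432 × 10105 = 2457 kg VSS/d.
Carbonaceous O₂ demand = substrate oxidised − cell-mass equivalent = 10105 − 1.42 × 2457 = 6615 kg O₂/d.

R_O ≈ 6620 kg O₂/d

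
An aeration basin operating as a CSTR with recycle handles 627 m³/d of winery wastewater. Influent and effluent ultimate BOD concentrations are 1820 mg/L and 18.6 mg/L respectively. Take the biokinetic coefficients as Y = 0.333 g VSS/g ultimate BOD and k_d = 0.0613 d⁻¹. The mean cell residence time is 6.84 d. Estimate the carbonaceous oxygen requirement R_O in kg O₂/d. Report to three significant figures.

Observed yield with endogenous decay: Y_obs = Y / (1 + k_d·θ_c) = 0.333 / (1 + 0.0613 × 6.84) = 0.333 / 1.419 = 0.2346 g VSS/g ultimate BOD.
Mass of ultimate BOD removed per day: Q(S₀ − S) = 627 × 1801 g/m³ = 1129 kg/d.
Net sludge production P_X = 0.2346 × 1129 = 265.0 kg VSS/d.
R_O = Q·ΔS − 1.42 P_X = 1129 − 376.3 = 753.2 kg O₂/d.

R_O ≈ 753 kg O₂/d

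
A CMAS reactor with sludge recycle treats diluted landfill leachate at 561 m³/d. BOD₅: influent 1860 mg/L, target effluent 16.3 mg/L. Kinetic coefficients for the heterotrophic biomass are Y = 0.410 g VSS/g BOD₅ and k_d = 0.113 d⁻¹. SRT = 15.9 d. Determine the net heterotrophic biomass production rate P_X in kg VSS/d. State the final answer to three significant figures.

P_X ≈ 152 kg VSS/d

The observed yield is Y_obs = Y/(1 + k_d·θ_c) = 0.410 / (1 + 0.113 × 15.9) = 0.410 / 2.797 = 0.1466 g VSS per g BOD₅ removed.
Mass of BOD₅ removed per day: Q(S₀ − S) = 561 × 1844 g/m³ = 1034 kg/d.
Biomass produced: P_X = Y_obs·Q·ΔS = 0.1466 × 1034 ≈ 151.6 kg VSS/d.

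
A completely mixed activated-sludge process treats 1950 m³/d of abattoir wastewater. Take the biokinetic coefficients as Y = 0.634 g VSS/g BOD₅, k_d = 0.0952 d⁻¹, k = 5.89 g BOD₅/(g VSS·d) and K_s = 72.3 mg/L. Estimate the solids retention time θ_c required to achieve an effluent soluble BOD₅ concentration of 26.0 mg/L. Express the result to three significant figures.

θ_c ≈ 1.12 d

Specific growth rate at S = 26.0 mg/L: μ = YkS/(K_s+S) = 0.634·5.89·26.0/(72.3+26.0) = 0.9877 d⁻¹.
θ_c = 1/(μ − k_d) = 1/(0.9877 − 0.0952) = 1/0.8925 = 1.120 d.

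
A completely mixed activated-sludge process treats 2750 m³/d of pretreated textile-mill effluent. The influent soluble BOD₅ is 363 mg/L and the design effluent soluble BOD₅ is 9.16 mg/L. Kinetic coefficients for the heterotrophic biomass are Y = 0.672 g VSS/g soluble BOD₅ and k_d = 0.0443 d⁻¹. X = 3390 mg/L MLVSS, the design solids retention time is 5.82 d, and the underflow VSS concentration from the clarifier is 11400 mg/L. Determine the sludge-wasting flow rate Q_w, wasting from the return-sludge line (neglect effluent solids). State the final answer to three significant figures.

Steady-state biomass mass balance: V·X·(1 + k_d·θ_c) = Y·Q·(S₀ − S)·θ_c, so V = 0.672 × 2750 × (363 − 9.16) × 5.82 / [3390 × (1 + 0.0443 × 5.82)] = 3.81×10^6 / 4264 = 892.5 m³.
θ_c = V·X/(Q_w·X_r) when wasting from the recycle, so Q_w = V·X/(θ_c·X_r) = 892.5 × 3390 / (5.82 × 11400) = 45.60 m³/d.

Q_w ≈ 45.6 m³/d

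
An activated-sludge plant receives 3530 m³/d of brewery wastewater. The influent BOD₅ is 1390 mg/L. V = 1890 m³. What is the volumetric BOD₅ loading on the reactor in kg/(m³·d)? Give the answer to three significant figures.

L_v = Q S₀ / V = 3530 × 1390 × 10⁻³ / 1890 = 2.596 kg/(m³·d).

L_v ≈ 2.60 kg BOD₅/(m³·d)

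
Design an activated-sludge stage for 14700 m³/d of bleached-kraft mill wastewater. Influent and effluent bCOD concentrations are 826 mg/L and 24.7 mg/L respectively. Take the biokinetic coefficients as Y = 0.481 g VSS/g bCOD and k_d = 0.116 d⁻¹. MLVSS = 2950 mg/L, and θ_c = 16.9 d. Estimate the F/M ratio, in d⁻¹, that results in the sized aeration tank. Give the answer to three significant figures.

F/M ≈ 0.375 d⁻¹

Rearranging the biomass balance for a CMAS with decay, V = Y·Q·ΔS·θ_c / [X·(1+k_d θ_c)] = 0.481 × 14700 × (826 − 24.7) × 16.9 / [2950 × (1 + 0.116 × 16.9)] = 9.58×10^7 / 8733 = 10964 m³.
F/M = applied load / biomass = Q·S₀/(V·X) = 14700 × 826 / (10964 × 2950) = 0.3754 d⁻¹.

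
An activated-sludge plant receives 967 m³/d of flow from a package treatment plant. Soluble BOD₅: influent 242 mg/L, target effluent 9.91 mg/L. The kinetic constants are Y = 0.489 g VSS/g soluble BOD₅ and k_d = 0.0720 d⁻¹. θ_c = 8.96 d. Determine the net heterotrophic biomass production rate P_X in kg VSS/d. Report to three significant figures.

Y_obs = Y / (1 + k_d θ_c) = 0.489 / (1 + 0.0720 × 8.96) = 0.489 / 1.645 = 0.2972.
ΔS = 242 − 9.91 = 232.1 mg/L, so the substrate removal rate is 967 × 232.1/1000 = 224.4 kg soluble BOD₅/d.
Biomass produced: P_X = Y_obs·Q·ΔS = 0.2972 × 224.4 ≈ 66.71 kg VSS/d.

P_X ≈ 66.7 kg VSS/d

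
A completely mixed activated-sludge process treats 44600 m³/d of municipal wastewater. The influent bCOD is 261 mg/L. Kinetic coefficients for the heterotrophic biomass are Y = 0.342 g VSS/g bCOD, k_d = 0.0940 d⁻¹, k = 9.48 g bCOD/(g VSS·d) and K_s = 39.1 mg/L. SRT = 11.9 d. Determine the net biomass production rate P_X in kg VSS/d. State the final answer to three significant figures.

From the Monod/SRT balance for a CMAS, S = K_s·(1+k_d θ_c)/[θ_c·(Y k − k_d) − 1] = 39.1 × (1 + 0.0940 × 11.9) / [11.9 × (0.342 × 9.48 − 0.0940) − 1] = 82.84 / 36.46 = 2.272 mg/L.
Observed yield with endogenous decay: Y_obs = Y / (1 + k_d·θ_c) = 0.342 / (1 + 0.0940 × 11.9) = 0.342 / 2.119 = 0.1614 g VSS/g bCOD.
Mass of bCOD removed per day: Q(S₀ − S) = 44600 × 258.7 g/m³ = 11539 kg/d.
Net biomass production P_X = Y_obs × Q·(S₀ − S) = 0.1614 × 11539 = 1863 kg VSS/d.

P_X ≈ 1860 kg VSS/d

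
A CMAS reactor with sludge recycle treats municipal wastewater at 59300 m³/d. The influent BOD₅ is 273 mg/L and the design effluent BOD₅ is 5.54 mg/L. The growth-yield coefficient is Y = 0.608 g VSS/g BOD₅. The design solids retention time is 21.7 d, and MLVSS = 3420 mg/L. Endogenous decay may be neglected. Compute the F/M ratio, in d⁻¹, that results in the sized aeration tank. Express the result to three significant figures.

F/M ≈ 0.0774 d⁻¹

V·X = Y·Q·ΔS·θ_c gives V = 0.608 × 59300 × (273 − 5.54) × 21.7 / 3420 = 61186 m³.
F/M = applied load / biomass = Q·S₀/(V·X) = 59300 × 273 / (61186 × 3420) = 0.07736 d⁻¹.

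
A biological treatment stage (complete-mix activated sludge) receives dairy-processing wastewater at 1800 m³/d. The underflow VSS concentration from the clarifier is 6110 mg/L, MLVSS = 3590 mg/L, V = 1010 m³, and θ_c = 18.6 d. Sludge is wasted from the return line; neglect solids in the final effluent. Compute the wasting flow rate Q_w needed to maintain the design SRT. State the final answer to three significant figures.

θ_c = V·X/(Q_w·X_r) when wasting from the recycle, so Q_w = V·X/(θ_c·X_r) = 1010 × 3590 / (18.6 × 6110) = 31.91 m³/d.

Q_w ≈ 31.9 m³/d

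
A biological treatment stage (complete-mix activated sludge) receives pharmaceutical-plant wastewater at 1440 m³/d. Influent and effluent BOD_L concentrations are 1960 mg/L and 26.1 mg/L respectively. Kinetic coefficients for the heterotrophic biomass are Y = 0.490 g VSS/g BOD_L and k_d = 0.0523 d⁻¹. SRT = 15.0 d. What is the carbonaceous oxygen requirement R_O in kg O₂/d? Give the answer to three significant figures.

The observed yield is Y_obs = Y/(1 + k_d·θ_c) = 0.490 / (1 + 0.0523 × 15.0) = 0.490 / 1.784 = 0.2746 g VSS per g BOD_L removed.
Q·(S₀ − S) = 1440 × (1960 − 26.1) × 10⁻³ = 2785 kg/d removed.
P_X = Y_obs·Q·(S₀ − S) = 0.2746 × 2785 = 764.7 kg VSS/d.
R_O = Q·ΔS − 1.42 P_X = 2785 − 1086 = 1699 kg O₂/d.

R_O ≈ 1700 kg O₂/d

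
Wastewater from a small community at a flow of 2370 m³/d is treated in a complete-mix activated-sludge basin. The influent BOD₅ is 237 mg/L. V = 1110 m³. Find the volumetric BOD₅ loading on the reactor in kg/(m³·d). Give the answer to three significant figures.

L_v = Q S₀ / V = 2370 × 237 × 10⁻³ / 1110 = 0.5060 kg/(m³·d).

L_v ≈ 0.506 kg BOD₅/(m³·d)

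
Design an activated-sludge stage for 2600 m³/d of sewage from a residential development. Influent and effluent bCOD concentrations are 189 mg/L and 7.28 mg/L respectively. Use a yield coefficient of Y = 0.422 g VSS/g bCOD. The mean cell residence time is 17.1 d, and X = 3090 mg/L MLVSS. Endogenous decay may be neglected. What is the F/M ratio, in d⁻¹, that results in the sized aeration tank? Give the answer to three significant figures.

With k_d = 0 the design equation reduces to V = Y Q (S₀−S) θ_c / X = 0.422 × 2600 × (189 − 7.28) × 17.1 / 3090 = 1103 m³.
Food-to-microorganism ratio F/M = Q S₀ / (V X) = 2600 × 189 / (1103 × 3090) = 0.1441 d⁻¹.

F/M ≈ 0.144 d⁻¹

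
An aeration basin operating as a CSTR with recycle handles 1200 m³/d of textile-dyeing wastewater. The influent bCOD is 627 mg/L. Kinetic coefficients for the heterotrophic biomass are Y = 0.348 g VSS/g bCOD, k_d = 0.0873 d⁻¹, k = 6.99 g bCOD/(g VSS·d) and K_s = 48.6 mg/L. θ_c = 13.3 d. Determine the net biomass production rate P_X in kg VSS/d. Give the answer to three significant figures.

From the Monod/SRT balance for a CMAS, S = K_s·(1+k_d θ_c)/[θ_c·(Y k − k_d) − 1] = 48.6 × (1 + 0.0873 × 13.3) / [13.3 × (0.348 × 6.99 − 0.0873) − 1] = 105.0 / 30.19 = 3.479 mg/L.
Correct the yield for decay: Y_obs = Y/(1 + k_d θ_c) = 0.348 / (1 + 0.0873 × 13.3) = 0.348 / 2.161 = 0.1610.
Q·(S₀ − S) = 1200 × (627 − 3.48) × 10⁻³ = 748.2 kg/d removed.
P_X = Y_obs · Q(S₀ − S) = 0.1610 × 748.2 = 120.5 kg VSS/d.

P_X ≈ 120 kg VSS/d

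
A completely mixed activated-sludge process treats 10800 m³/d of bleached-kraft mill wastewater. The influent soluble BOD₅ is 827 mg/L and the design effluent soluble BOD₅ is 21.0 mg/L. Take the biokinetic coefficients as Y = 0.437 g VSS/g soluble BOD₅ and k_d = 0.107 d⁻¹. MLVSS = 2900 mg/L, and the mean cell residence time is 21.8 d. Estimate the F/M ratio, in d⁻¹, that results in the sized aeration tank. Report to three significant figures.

From the SRT design equation V = Y Q (S₀−S) θ_c / [X (1 + k_d θ_c)] = 0.437 × 10800 × (827 − 21.0) × 21.8 / [2900 × (1 + 0.107 × 21.8)] = 8.29×10^7 / 9665 = 8581 m³.
Food-to-microorganism ratio F/M = Q S₀ / (V X) = 10800 × 827 / (8581 × 2900) = 0.3589 d⁻¹.

F/M ≈ 0.359 d⁻¹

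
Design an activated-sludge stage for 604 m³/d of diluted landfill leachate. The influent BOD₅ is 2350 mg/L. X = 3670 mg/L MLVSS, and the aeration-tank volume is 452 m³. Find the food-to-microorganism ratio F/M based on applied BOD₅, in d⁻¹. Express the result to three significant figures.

F/M = applied load / biomass = Q·S₀/(V·X) = 604 × 2350 / (452.0 × 3670) = 0.8557 d⁻¹.

F/M ≈ 0.856 d⁻¹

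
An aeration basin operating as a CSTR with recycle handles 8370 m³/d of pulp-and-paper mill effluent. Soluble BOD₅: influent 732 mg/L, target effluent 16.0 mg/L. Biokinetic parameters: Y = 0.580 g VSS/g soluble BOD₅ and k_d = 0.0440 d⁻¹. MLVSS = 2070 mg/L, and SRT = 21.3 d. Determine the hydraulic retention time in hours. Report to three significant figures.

From the SRT design equation V = Y Q (S₀−S) θ_c / [X (1 + k_d θ_c)] = 0.580 × 8370 × (732 − 16.0) × 21.3 / [2070 × (1 + 0.0440 × 21.3)] = 7.4×10^7 / 4010 = 18463 m³.
HRT = V/Q = 18463 m³ / 8370 m³·d⁻¹ = 2.206 d × 24 = 52.94 h.

τ ≈ 52.9 h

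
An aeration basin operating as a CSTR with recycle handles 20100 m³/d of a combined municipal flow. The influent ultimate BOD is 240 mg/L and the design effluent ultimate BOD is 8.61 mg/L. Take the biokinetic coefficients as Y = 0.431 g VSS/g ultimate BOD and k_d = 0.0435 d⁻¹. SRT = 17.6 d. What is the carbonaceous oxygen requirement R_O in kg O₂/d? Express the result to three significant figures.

R_O ≈ 3040 kg O₂/d

Correct the yield for decay: Y_obs = Y/(1 + k_d θ_c) = 0.431 / (1 + 0.0435 × 17.6) = 0.431 / 1.766 = 0.2441.
ΔS = 240 − 8.61 = 231.4 mg/L, so the substrate removal rate is 20100 × 231.4/1000 = 4651 kg ultimate BOD/d.
P_X = Y_obs·Q·(S₀ − S) = 0.2441 × 4651 = 1135 kg VSS/d.
R_O = Q·ΔS − 1.42 P_X = 4651 − 1612 = 3039 kg O₂/d.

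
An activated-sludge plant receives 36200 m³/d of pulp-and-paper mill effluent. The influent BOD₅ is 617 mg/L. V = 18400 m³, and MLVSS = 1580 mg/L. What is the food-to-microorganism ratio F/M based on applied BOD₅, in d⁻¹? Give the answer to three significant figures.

F/M ≈ 0.768 d⁻¹

F/M = applied load / biomass = Q·S₀/(V·X) = 36200 × 617 / (18400 × 1580) = 0.7683 d⁻¹.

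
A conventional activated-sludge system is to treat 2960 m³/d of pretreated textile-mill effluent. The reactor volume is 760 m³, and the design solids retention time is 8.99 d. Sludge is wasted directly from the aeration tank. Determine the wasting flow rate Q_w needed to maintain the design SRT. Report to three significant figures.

Wasting from the aeration tank: Q_w = V / θ_c = 760.0 / 8.99 = 84.54 m³/d.

Q_w ≈ 84.5 m³/d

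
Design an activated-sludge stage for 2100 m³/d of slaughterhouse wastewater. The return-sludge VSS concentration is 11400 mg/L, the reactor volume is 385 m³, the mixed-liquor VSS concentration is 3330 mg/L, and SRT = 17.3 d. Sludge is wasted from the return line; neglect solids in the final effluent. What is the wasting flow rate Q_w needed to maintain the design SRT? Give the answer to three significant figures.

Q_w = (V·X)/(θ_c X_r) = 385.0 × 3330 / (17.3 × 11400) = 6.501 m³/d.

Q_w ≈ 6.50 m³/d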